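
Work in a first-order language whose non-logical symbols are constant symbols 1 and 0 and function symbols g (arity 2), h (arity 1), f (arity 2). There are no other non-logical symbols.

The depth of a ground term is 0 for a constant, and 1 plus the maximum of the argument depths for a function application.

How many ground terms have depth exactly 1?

Let N_k = |{terms of depth ≤ k}|. Then N_0 = 2 and N_k = 2 + N_{k-1}^2 + N_{k-1} + N_{k-1}^2 for k ≥ 1 (one summand per function symbol, arity giving the exponent).
N_0 = 2
N_1 = 2 + 2^2 + 2 + 2^2 = 12
Terms of depth exactly 1: N_1 − N_0 = 12 − 2 = 10.

10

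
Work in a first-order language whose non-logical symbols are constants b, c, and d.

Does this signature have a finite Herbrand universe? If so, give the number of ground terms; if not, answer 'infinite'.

There are no function symbols, so every ground term is one of the 3 constants.
The Herbrand universe is {b, c, d}, which is finite with 3 elements.

3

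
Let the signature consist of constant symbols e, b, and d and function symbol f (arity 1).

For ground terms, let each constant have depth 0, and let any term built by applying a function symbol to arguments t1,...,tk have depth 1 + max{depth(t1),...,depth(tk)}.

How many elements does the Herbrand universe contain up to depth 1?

Write N_k for the number of ground terms of depth ≤ k. A term of depth ≤ k is either a constant or a function symbol applied to arguments of depth ≤ k−1, so N_k = 3 + N_{k-1}.
N_0 = 3
N_1 = 3 + 3 = 6
Explicitly: e, b, d, f(e), f(b), f(d).

6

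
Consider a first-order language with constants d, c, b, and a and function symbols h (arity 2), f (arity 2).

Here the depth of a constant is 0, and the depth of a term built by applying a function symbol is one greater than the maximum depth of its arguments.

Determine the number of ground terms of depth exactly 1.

Count level by level. With function symbols h/2, f/2, the terms of depth ≤ k are the 4 constants together with each function applied to depth-≤(k−1) tuples, so N_k = 4 + N_{k-1}^2 + N_{k-1}^2.
N_0 = 4
N_1 = 4 + 4^2 + 4^2 = 36
Terms of depth exactly 1: N_1 − N_0 = 36 − 4 = 32.

32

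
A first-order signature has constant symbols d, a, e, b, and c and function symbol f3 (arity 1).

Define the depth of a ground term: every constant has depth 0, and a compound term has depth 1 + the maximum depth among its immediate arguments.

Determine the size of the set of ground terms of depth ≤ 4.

25

If N_k denotes the number of depth-≤k ground terms, the 5 constants give N_0 = 5, and each function symbol of arity r contributes N_{k-1}^r new terms at level k: N_k = 5 + N_{k-1}.
N_0 = 5
N_1 = 5 + 5 = 10
N_2 = 5 + 10 = 15
N_3 = 5 + 15 = 20
N_4 = 5 + 20 = 25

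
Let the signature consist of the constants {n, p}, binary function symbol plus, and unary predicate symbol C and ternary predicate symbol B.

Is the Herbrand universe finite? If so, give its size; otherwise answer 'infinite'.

infinite

The signature has at least one function symbol (plus, arity 2) and at least one constant (n).
Iterating plus gives infinitely many distinct ground terms: n, plus(n, n), plus(plus(n, n), plus(n, n)), ...
So the Herbrand universe is infinite.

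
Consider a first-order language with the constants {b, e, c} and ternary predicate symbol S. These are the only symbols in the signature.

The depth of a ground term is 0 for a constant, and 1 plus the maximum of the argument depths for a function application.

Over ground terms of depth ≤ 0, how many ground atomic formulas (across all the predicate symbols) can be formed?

First count ground terms of depth ≤ 0.
With no function symbols every ground term is a constant, so there are exactly 3 ground terms at every depth bound.
N_0 = 3
Explicitly: b, e, c.
So |H| = 3.
A ground atom is a predicate applied to a tuple of terms from H, so the count is the sum over predicates of |H|^arity:
  S: 3^3 = 27
Total ground atoms: 27.

27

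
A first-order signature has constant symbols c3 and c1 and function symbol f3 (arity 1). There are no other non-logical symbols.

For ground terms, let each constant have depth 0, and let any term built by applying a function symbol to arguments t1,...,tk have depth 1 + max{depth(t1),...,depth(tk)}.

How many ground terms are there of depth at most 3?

8

Count level by level. With function symbols f3/1, the terms of depth ≤ k are the 2 constants together with each function applied to depth-≤(k−1) tuples, so N_k = 2 + N_{k-1}.
N_0 = 2
N_1 = 2 + 2 = 4
N_2 = 2 + 4 = 6
N_3 = 2 + 6 = 8
Explicitly: c3, c1, f3(c3), f3(c1), f3(f3(c3)), f3(f3(c1)), f3(f3(f3(c3))), f3(f3(f3(c1))).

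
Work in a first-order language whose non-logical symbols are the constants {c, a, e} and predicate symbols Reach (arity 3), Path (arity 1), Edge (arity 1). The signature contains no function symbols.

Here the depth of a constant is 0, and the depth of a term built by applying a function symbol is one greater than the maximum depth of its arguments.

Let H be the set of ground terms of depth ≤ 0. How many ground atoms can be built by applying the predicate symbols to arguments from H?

First count ground terms of depth ≤ 0.
With no function symbols every ground term is a constant, so there are exactly 3 ground terms at every depth bound.
N_0 = 3
Explicitly: c, a, e.
So |H| = 3.
A ground atom is a predicate applied to a tuple of terms from H, so the count is the sum over predicates of |H|^arity:
  Reach: 3^3 = 27;  Path: 3;  Edge: 3
Total ground atoms: 27 + 3 + 3 = 33.

33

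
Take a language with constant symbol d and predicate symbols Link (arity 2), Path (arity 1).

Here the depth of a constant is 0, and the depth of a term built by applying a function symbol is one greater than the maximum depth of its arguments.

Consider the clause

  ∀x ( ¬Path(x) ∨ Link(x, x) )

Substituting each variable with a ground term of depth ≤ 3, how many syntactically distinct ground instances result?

1

Ground terms of depth ≤ 3:
  With no function symbols every ground term is a constant, so there is exactly 1 ground term at every depth bound.
  N_0 = 1
  N_1 = 1
  N_2 = 1
  N_3 = 1
  Explicitly: d.
So there is exactly 1 ground term available for substitution.
The clause has 1 distinct variable (x), which appears in the body. In the free term algebra distinct substitutions yield syntactically distinct ground instances.
Number of ground instances = 1.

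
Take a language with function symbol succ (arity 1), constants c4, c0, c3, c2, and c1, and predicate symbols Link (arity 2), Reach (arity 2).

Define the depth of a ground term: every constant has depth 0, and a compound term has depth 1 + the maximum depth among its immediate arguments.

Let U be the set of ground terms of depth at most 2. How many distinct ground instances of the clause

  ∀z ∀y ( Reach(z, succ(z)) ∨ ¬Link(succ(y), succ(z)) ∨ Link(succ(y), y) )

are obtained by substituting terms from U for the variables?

Ground terms of depth ≤ 2:
  Let N_k count ground terms of depth at most k. Each non-constant term of depth ≤ k is some function symbol applied to depth-≤(k−1) arguments, giving N_k = 5 + N_{k-1}.
  N_0 = 5
  N_1 = 5 + 5 = 10
  N_2 = 5 + 10 = 15
So there are 15 ground terms available for substitution.
The body mentions every one of the 2 quantified variables; since ground terms form a free algebra, no two substitutions collapse to the same formula.
Number of ground instances = 15^2 = 225.

225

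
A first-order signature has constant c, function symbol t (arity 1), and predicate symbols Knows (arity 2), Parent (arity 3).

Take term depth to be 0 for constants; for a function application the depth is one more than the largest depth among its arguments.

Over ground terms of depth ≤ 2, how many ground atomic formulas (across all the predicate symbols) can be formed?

36

First count ground terms of depth ≤ 2.
Write N_k for the number of ground terms of depth ≤ k. A term of depth ≤ k is either a constant or a function symbol applied to arguments of depth ≤ k−1, so N_k = 1 + N_{k-1}.
N_0 = 1
N_1 = 1 + 1 = 2
N_2 = 1 + 2 = 3
Explicitly: c, t(c), t(t(c)).
So |H| = 3.
Each predicate of arity r yields |H|^r ground atoms (one per choice of an r-tuple from H):
  Knows: 3^2 = 9;  Parent: 3^3 = 27
Total ground atoms: 9 + 27 = 36.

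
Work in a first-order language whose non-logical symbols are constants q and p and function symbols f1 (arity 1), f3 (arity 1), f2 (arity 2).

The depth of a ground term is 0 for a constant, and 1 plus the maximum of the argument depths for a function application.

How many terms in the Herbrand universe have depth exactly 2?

If N_k denotes the number of depth-≤k ground terms, the 2 constants give N_0 = 2, and each function symbol of arity r contributes N_{k-1}^r new terms at level k: N_k = 2 + N_{k-1} + N_{k-1} + N_{k-1}^2.
N_0 = 2
N_1 = 2 + 2 + 2 + 2^2 = 10
N_2 = 2 + 10 + 10 + 10^2 = 122
Terms of depth exactly 2: N_2 − N_1 = 122 − 10 = 112.

112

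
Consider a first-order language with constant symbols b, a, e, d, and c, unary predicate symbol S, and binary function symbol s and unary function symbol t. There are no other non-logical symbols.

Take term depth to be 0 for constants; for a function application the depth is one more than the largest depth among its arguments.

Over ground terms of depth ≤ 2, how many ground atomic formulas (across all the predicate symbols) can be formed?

First count ground terms of depth ≤ 2.
Write N_k for the number of ground terms of depth ≤ k. A term of depth ≤ k is either a constant or a function symbol applied to arguments of depth ≤ k−1, so N_k = 5 + N_{k-1}^2 + N_{k-1}.
N_0 = 5
N_1 = 5 + 5^2 + 5 = 35
N_2 = 5 + 35^2 + 35 = 1265
So |H| = 1265.
A ground atom is a predicate applied to a tuple of terms from H, so the count is the sum over predicates of |H|^arity:
  S: 1265
Total ground atoms: 1265.

1265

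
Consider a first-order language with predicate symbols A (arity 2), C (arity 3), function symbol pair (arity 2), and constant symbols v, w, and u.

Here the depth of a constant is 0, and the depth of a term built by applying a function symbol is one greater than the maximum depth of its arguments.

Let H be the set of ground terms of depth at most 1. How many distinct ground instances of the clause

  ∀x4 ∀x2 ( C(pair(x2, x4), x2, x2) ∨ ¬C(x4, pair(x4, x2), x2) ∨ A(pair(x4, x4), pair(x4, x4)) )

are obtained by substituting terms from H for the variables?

144

Ground terms of depth ≤ 1:
  Let N_k = |{terms of depth ≤ k}|. Then N_0 = 3 and N_k = 3 + N_{k-1}^2 for k ≥ 1 (one summand per function symbol, arity giving the exponent).
  N_0 = 3
  N_1 = 3 + 3^2 = 12
  Explicitly: v, w, u, pair(v, v), pair(v, w), pair(v, u), pair(w, v), pair(w, w), pair(w, u), pair(u, v), pair(u, w), pair(u, u).
So there are 12 ground terms available for substitution.
The body mentions every one of the 2 quantified variables; since ground terms form a free algebra, no two substitutions collapse to the same formula.
Number of ground instances = 12^2 = 144.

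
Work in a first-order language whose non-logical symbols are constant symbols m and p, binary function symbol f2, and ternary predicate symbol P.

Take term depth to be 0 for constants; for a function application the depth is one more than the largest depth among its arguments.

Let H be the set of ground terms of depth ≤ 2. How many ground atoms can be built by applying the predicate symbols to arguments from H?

First count ground terms of depth ≤ 2.
If N_k denotes the number of depth-≤k ground terms, the 2 constants give N_0 = 2, and each function symbol of arity r contributes N_{k-1}^r new terms at level k: N_k = 2 + N_{k-1}^2.
N_0 = 2
N_1 = 2 + 2^2 = 6
N_2 = 2 + 6^2 = 38
So |H| = 38.
Each predicate of arity r yields |H|^r ground atoms (one per choice of an r-tuple from H):
  P: 38^3 = 54872
Total ground atoms: 54872.

54872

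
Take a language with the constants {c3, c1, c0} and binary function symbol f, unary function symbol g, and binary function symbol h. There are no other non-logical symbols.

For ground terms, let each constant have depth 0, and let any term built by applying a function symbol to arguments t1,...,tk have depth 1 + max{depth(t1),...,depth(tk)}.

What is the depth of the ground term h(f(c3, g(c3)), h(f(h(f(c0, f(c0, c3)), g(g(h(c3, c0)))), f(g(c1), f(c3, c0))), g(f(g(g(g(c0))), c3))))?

7

depth(g(c3)) = 1 + depth(c3) = 1 + 0 = 1
depth(f(c3, g(c3))) = 1 + max(0, 1) = 2
depth(f(c0, c3)) = 1 + max(0, 0) = 1
depth(f(c0, f(c0, c3))) = 1 + max(0, 1) = 2
depth(h(c3, c0)) = 1 + max(0, 0) = 1
depth(g(h(c3, c0))) = 1 + depth(h(c3, c0)) = 1 + 1 = 2
depth(g(g(h(c3, c0)))) = 1 + depth(g(h(c3, c0))) = 1 + 2 = 3
depth(h(f(c0, f(c0, c3)), g(g(h(c3, c0))))) = 1 + max(2, 3) = 4
depth(g(c1)) = 1 + depth(c1) = 1 + 0 = 1
depth(f(c3, c0)) = 1 + max(0, 0) = 1
depth(f(g(c1), f(c3, c0))) = 1 + max(1, 1) = 2
depth(f(h(f(c0, f(c0, c3)), g(g(h(c3, c0)))), f(g(c1), f(c3, c0)))) = 1 + max(4, 2) = 5
depth(g(c0)) = 1 + depth(c0) = 1 + 0 = 1
depth(g(g(c0))) = 1 + depth(g(c0)) = 1 + 1 = 2
depth(g(g(g(c0)))) = 1 + depth(g(g(c0))) = 1 + 2 = 3
depth(f(g(g(g(c0))), c3)) = 1 + max(3, 0) = 4
depth(g(f(g(g(g(c0))), c3))) = 1 + depth(f(g(g(g(c0))), c3)) = 1 + 4 = 5
depth(h(f(h(f(c0, f(c0, c3)), g(g(h(c3, c0)))), f(g(c1), f(c3, c0))), g(f(g(g(g(c0))), c3)))) = 1 + max(5, 5) = 6
depth(h(f(c3, g(c3)), h(f(h(f(c0, f(c0, c3)), g(g(h(c3, c0)))), f(g(c1), f(c3, c0))), g(f(g(g(g(c0))), c3))))) = 1 + max(2, 6) = 7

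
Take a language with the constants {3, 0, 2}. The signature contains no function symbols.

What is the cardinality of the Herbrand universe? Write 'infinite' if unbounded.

There are no function symbols, so every ground term is one of the 3 constants.
The Herbrand universe is {3, 0, 2}, which is finite with 3 elements.

3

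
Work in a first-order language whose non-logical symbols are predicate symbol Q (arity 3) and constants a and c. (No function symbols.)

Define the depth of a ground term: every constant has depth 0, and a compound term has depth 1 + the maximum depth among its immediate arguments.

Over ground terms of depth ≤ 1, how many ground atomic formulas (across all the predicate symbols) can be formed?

First count ground terms of depth ≤ 1.
With no function symbols every ground term is a constant, so there are exactly 2 ground terms at every depth bound.
N_0 = 2
N_1 = 2
So |H| = 2.
For each predicate symbol, the number of ground atoms is |H| raised to its arity; summing:
  Q: 2^3 = 8
Total ground atoms: 8.

8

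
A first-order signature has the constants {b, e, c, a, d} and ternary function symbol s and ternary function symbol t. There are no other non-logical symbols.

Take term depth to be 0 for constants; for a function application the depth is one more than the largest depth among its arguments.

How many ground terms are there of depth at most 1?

255

If N_k denotes the number of depth-≤k ground terms, the 5 constants give N_0 = 5, and each function symbol of arity r contributes N_{k-1}^r new terms at level k: N_k = 5 + N_{k-1}^3 + N_{k-1}^3.
N_0 = 5
N_1 = 5 + 5^3 + 5^3 = 255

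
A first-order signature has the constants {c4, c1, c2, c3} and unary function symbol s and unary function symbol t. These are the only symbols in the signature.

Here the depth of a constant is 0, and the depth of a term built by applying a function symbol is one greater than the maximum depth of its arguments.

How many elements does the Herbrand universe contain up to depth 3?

Write N_k for the number of ground terms of depth ≤ k. A term of depth ≤ k is either a constant or a function symbol applied to arguments of depth ≤ k−1, so N_k = 4 + N_{k-1} + N_{k-1}.
N_0 = 4
N_1 = 4 + 4 + 4 = 12
N_2 = 4 + 12 + 12 = 28
N_3 = 4 + 28 + 28 = 60

60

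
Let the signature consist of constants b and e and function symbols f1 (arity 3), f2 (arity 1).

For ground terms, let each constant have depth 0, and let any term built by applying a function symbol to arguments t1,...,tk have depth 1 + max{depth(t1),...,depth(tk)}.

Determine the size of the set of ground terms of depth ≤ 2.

Write N_k for the number of ground terms of depth ≤ k. A term of depth ≤ k is either a constant or a function symbol applied to arguments of depth ≤ k−1, so N_k = 2 + N_{k-1}^3 + N_{k-1}.
N_0 = 2
N_1 = 2 + 2^3 + 2 = 12
N_2 = 2 + 12^3 + 12 = 1742

1742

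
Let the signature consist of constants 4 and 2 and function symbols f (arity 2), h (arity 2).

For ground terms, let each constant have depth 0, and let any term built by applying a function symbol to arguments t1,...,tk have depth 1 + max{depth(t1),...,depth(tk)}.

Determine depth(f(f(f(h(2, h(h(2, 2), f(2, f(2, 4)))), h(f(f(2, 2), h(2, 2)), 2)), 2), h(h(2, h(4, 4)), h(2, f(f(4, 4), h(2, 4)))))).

depth(h(2, 2)) = 1 + max(0, 0) = 1
depth(f(2, 4)) = 1 + max(0, 0) = 1
depth(f(2, f(2, 4))) = 1 + max(0, 1) = 2
depth(h(h(2, 2), f(2, f(2, 4)))) = 1 + max(1, 2) = 3
depth(h(2, h(h(2, 2), f(2, f(2, 4))))) = 1 + max(0, 3) = 4
depth(f(2, 2)) = 1 + max(0, 0) = 1
depth(f(f(2, 2), h(2, 2))) = 1 + max(1, 1) = 2
depth(h(f(f(2, 2), h(2, 2)), 2)) = 1 + max(2, 0) = 3
depth(f(h(2, h(h(2, 2), f(2, f(2, 4)))), h(f(f(2, 2), h(2, 2)), 2))) = 1 + max(4, 3) = 5
depth(f(f(h(2, h(h(2, 2), f(2, f(2, 4)))), h(f(f(2, 2), h(2, 2)), 2)), 2)) = 1 + max(5, 0) = 6
depth(h(4, 4)) = 1 + max(0, 0) = 1
depth(h(2, h(4, 4))) = 1 + max(0, 1) = 2
depth(f(4, 4)) = 1 + max(0, 0) = 1
depth(h(2, 4)) = 1 + max(0, 0) = 1
depth(f(f(4, 4), h(2, 4))) = 1 + max(1, 1) = 2
depth(h(2, f(f(4, 4), h(2, 4)))) = 1 + max(0, 2) = 3
depth(h(h(2, h(4, 4)), h(2, f(f(4, 4), h(2, 4))))) = 1 + max(2, 3) = 4
depth(f(f(f(h(2, h(h(2, 2), f(2, f(2, 4)))), h(f(f(2, 2), h(2, 2)), 2)), 2), h(h(2, h(4, 4)), h(2, f(f(4, 4), h(2, 4)))))) = 1 + max(6, 4) = 7

7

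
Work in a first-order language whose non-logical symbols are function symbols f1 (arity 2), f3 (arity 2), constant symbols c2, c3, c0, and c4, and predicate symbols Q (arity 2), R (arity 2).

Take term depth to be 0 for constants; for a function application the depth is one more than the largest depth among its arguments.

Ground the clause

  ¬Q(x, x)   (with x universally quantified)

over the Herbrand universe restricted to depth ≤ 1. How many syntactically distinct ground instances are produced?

36

Ground terms of depth ≤ 1:
  Write N_k for the number of ground terms of depth ≤ k. A term of depth ≤ k is either a constant or a function symbol applied to arguments of depth ≤ k−1, so N_k = 4 + N_{k-1}^2 + N_{k-1}^2.
  N_0 = 4
  N_1 = 4 + 4^2 + 4^2 = 36
So there are 36 ground terms available for substitution.
The clause has 1 distinct variable (x), which appears in the body. In the free term algebra distinct substitutions yield syntactically distinct ground instances.
Number of ground instances = 36.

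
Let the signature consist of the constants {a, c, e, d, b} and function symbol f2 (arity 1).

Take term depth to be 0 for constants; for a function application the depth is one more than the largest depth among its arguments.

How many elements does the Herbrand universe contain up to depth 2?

If N_k denotes the number of depth-≤k ground terms, the 5 constants give N_0 = 5, and each function symbol of arity r contributes N_{k-1}^r new terms at level k: N_k = 5 + N_{k-1}.
N_0 = 5
N_1 = 5 + 5 = 10
N_2 = 5 + 10 = 15

15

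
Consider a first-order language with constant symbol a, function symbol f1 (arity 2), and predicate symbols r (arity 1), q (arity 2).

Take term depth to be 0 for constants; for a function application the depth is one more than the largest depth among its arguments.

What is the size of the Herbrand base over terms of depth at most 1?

First count ground terms of depth ≤ 1.
Let N_k = |{terms of depth ≤ k}|. Then N_0 = 1 and N_k = 1 + N_{k-1}^2 for k ≥ 1 (one summand per function symbol, arity giving the exponent).
N_0 = 1
N_1 = 1 + 1^2 = 2
Explicitly: a, f1(a, a).
So |H| = 2.
Each predicate of arity r yields |H|^r ground atoms (one per choice of an r-tuple from H):
  r: 2;  q: 2^2 = 4
Total ground atoms: 2 + 4 = 6.

6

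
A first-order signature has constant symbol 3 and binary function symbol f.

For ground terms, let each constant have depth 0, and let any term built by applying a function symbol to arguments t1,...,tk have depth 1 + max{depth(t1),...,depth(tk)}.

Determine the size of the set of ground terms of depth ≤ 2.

Let N_k count ground terms of depth at most k. Each non-constant term of depth ≤ k is some function symbol applied to depth-≤(k−1) arguments, giving N_k = 1 + N_{k-1}^2.
N_0 = 1
N_1 = 1 + 1^2 = 2
N_2 = 1 + 2^2 = 5
Explicitly: 3, f(3, 3), f(3, f(3, 3)), f(f(3, 3), 3), f(f(3, 3), f(3, 3)).

5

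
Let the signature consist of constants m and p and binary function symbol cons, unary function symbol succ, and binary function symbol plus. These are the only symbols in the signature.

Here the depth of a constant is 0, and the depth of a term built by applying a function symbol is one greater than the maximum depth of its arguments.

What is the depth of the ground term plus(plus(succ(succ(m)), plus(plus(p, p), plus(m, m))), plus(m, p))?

4

depth(succ(m)) = 1 + depth(m) = 1 + 0 = 1
depth(succ(succ(m))) = 1 + depth(succ(m)) = 1 + 1 = 2
depth(plus(p, p)) = 1 + max(0, 0) = 1
depth(plus(m, m)) = 1 + max(0, 0) = 1
depth(plus(plus(p, p), plus(m, m))) = 1 + max(1, 1) = 2
depth(plus(succ(succ(m)), plus(plus(p, p), plus(m, m)))) = 1 + max(2, 2) = 3
depth(plus(m, p)) = 1 + max(0, 0) = 1
depth(plus(plus(succ(succ(m)), plus(plus(p, p), plus(m, m))), plus(m, p))) = 1 + max(3, 1) = 4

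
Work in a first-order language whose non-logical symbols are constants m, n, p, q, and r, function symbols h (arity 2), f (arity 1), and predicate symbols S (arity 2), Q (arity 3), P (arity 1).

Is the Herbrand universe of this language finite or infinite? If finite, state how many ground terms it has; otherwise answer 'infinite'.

The signature has at least one function symbol (h, arity 2) and at least one constant (m).
Iterating h gives infinitely many distinct ground terms: m, h(m, m), h(h(m, m), h(m, m)), ...
So the Herbrand universe is infinite.

infinite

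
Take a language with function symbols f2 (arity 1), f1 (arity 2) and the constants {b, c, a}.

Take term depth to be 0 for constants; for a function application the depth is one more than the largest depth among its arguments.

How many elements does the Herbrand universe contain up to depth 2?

Let N_k = |{terms of depth ≤ k}|. Then N_0 = 3 and N_k = 3 + N_{k-1} + N_{k-1}^2 for k ≥ 1 (one summand per function symbol, arity giving the exponent).
N_0 = 3
N_1 = 3 + 3 + 3^2 = 15
N_2 = 3 + 15 + 15^2 = 243

243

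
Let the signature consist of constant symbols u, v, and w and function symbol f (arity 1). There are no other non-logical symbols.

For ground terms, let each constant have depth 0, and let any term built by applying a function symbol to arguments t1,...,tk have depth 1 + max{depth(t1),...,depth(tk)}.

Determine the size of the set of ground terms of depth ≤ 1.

Let N_k count ground terms of depth at most k. Each non-constant term of depth ≤ k is some function symbol applied to depth-≤(k−1) arguments, giving N_k = 3 + N_{k-1}.
N_0 = 3
N_1 = 3 + 3 = 6
Explicitly: u, v, w, f(u), f(v), f(w).

6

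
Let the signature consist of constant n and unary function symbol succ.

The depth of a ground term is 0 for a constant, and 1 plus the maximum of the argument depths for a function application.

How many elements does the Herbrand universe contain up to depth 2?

Let N_k count ground terms of depth at most k. Each non-constant term of depth ≤ k is some function symbol applied to depth-≤(k−1) arguments, giving N_k = 1 + N_{k-1}.
N_0 = 1
N_1 = 1 + 1 = 2
N_2 = 1 + 2 = 3
Explicitly: n, succ(n), succ(succ(n)).

3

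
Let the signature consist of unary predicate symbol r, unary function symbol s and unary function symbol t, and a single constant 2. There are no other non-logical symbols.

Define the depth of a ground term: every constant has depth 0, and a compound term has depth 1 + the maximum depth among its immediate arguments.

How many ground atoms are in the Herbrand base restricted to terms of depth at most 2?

7

First count ground terms of depth ≤ 2.
Count level by level. With function symbols s/1, t/1, the terms of depth ≤ k are the 1 constant together with each function applied to depth-≤(k−1) tuples, so N_k = 1 + N_{k-1} + N_{k-1}.
N_0 = 1
N_1 = 1 + 1 + 1 = 3
N_2 = 1 + 3 + 3 = 7
So |H| = 7.
A ground atom is a predicate applied to a tuple of terms from H, so the count is the sum over predicates of |H|^arity:
  r: 7
Total ground atoms: 7.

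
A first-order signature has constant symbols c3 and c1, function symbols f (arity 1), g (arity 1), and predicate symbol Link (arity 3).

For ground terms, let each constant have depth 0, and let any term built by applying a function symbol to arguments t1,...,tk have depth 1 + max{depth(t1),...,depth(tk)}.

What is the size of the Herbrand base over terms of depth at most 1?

216

First count ground terms of depth ≤ 1.
Let N_k count ground terms of depth at most k. Each non-constant term of depth ≤ k is some function symbol applied to depth-≤(k−1) arguments, giving N_k = 2 + N_{k-1} + N_{k-1}.
N_0 = 2
N_1 = 2 + 2 + 2 = 6
Explicitly: c3, c1, f(c3), f(c1), g(c3), g(c1).
So |H| = 6.
Ground atoms are formed by filling each argument slot of a predicate with a term from H, so an r-ary predicate gives |H|^r atoms:
  Link: 6^3 = 216
Total ground atoms: 216.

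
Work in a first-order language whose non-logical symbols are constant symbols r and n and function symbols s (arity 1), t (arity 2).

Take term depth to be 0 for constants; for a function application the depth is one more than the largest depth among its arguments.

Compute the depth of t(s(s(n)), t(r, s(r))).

3

depth(s(n)) = 1 + depth(n) = 1 + 0 = 1
depth(s(s(n))) = 1 + depth(s(n)) = 1 + 1 = 2
depth(s(r)) = 1 + depth(r) = 1 + 0 = 1
depth(t(r, s(r))) = 1 + max(0, 1) = 2
depth(t(s(s(n)), t(r, s(r)))) = 1 + max(2, 2) = 3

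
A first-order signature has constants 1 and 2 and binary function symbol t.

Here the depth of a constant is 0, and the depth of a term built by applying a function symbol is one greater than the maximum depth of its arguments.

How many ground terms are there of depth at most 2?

Count level by level. With function symbols t/2, the terms of depth ≤ k are the 2 constants together with each function applied to depth-≤(k−1) tuples, so N_k = 2 + N_{k-1}^2.
N_0 = 2
N_1 = 2 + 2^2 = 6
N_2 = 2 + 6^2 = 38

38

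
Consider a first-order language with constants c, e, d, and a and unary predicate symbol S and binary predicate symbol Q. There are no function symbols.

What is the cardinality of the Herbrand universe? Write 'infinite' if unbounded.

There are no function symbols, so every ground term is one of the 4 constants.
The Herbrand universe is {c, e, d, a}, which is finite with 4 elements.

4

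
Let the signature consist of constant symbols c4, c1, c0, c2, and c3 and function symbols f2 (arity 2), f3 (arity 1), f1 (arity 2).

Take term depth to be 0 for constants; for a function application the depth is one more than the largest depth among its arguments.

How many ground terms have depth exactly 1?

Write N_k for the number of ground terms of depth ≤ k. A term of depth ≤ k is either a constant or a function symbol applied to arguments of depth ≤ k−1, so N_k = 5 + N_{k-1}^2 + N_{k-1} + N_{k-1}^2.
N_0 = 5
N_1 = 5 + 5^2 + 5 + 5^2 = 60
Terms of depth exactly 1: N_1 − N_0 = 60 − 5 = 55.

55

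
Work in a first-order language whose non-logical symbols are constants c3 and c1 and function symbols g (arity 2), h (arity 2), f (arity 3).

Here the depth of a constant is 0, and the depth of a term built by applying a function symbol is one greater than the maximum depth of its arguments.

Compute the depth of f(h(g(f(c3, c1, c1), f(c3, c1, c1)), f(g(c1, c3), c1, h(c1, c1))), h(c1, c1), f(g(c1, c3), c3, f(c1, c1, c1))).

4

depth(f(c3, c1, c1)) = 1 + max(0, 0, 0) = 1
depth(g(f(c3, c1, c1), f(c3, c1, c1))) = 1 + max(1, 1) = 2
depth(g(c1, c3)) = 1 + max(0, 0) = 1
depth(h(c1, c1)) = 1 + max(0, 0) = 1
depth(f(g(c1, c3), c1, h(c1, c1))) = 1 + max(1, 0, 1) = 2
depth(h(g(f(c3, c1, c1), f(c3, c1, c1)), f(g(c1, c3), c1, h(c1, c1)))) = 1 + max(2, 2) = 3
depth(f(c1, c1, c1)) = 1 + max(0, 0, 0) = 1
depth(f(g(c1, c3), c3, f(c1, c1, c1))) = 1 + max(1, 0, 1) = 2
depth(f(h(g(f(c3, c1, c1), f(c3, c1, c1)), f(g(c1, c3), c1, h(c1, c1))), h(c1, c1), f(g(c1, c3), c3, f(c1, c1, c1)))) = 1 + max(3, 1, 2) = 4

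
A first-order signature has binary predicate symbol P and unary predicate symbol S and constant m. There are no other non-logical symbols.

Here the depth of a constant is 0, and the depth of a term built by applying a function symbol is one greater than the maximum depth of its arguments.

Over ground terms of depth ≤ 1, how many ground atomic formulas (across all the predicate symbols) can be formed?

2

First count ground terms of depth ≤ 1.
With no function symbols every ground term is a constant, so there is exactly 1 ground term at every depth bound.
N_0 = 1
N_1 = 1
So |H| = 1.
Ground atoms are formed by filling each argument slot of a predicate with a term from H, so an r-ary predicate gives |H|^r atoms:
  P: 1^2 = 1;  S: 1
Total ground atoms: 1 + 1 = 2.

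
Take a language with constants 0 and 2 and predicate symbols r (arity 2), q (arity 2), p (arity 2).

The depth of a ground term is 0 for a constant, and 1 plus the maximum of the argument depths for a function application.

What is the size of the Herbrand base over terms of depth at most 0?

12

First count ground terms of depth ≤ 0.
With no function symbols every ground term is a constant, so there are exactly 2 ground terms at every depth bound.
N_0 = 2
Explicitly: 0, 2.
So |H| = 2.
For each predicate symbol, the number of ground atoms is |H| raised to its arity; summing:
  r: 2^2 = 4;  q: 2^2 = 4;  p: 2^2 = 4
Total ground atoms: 4 + 4 + 4 = 12.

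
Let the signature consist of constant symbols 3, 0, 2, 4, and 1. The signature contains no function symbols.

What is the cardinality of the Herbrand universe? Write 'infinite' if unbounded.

5

There are no function symbols, so every ground term is one of the 5 constants.
The Herbrand universe is {3, 0, 2, 4, 1}, which is finite with 5 elements.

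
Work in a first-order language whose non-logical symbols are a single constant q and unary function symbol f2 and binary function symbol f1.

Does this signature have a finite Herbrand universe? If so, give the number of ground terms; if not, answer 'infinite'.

The signature has at least one function symbol (f2, arity 1) and at least one constant (q).
Iterating f2 gives infinitely many distinct ground terms: q, f2(q), f2(f2(q)), ...
So the Herbrand universe is infinite.

infinite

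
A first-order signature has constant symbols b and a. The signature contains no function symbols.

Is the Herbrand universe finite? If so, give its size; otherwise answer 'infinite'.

2

There are no function symbols, so every ground term is one of the 2 constants.
The Herbrand universe is {b, a}, which is finite with 2 elements.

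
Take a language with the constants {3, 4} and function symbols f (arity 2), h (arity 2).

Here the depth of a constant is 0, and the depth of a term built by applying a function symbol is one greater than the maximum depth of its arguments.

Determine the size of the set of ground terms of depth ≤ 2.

Write N_k for the number of ground terms of depth ≤ k. A term of depth ≤ k is either a constant or a function symbol applied to arguments of depth ≤ k−1, so N_k = 2 + N_{k-1}^2 + N_{k-1}^2.
N_0 = 2
N_1 = 2 + 2^2 + 2^2 = 10
N_2 = 2 + 10^2 + 10^2 = 202

202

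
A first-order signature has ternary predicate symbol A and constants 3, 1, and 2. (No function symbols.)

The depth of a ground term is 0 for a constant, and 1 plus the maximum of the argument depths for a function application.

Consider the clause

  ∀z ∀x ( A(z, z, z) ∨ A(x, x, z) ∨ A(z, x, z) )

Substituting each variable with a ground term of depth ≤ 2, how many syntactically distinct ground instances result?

Ground terms of depth ≤ 2:
  With no function symbols every ground term is a constant, so there are exactly 3 ground terms at every depth bound.
  N_0 = 3
  N_1 = 3
  N_2 = 3
  Explicitly: 3, 1, 2.
So there are 3 ground terms available for substitution.
There are 2 variables to instantiate (z, x), each occurring in at least one literal, so different choices give different ground instances.
Number of ground instances = 3^2 = 9.

9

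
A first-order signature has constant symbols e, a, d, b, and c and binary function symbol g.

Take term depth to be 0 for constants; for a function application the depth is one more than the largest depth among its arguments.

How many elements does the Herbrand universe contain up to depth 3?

819030

Let N_k = |{terms of depth ≤ k}|. Then N_0 = 5 and N_k = 5 + N_{k-1}^2 for k ≥ 1 (one summand per function symbol, arity giving the exponent).
N_0 = 5
N_1 = 5 + 5^2 = 30
N_2 = 5 + 30^2 = 905
N_3 = 5 + 905^2 = 819030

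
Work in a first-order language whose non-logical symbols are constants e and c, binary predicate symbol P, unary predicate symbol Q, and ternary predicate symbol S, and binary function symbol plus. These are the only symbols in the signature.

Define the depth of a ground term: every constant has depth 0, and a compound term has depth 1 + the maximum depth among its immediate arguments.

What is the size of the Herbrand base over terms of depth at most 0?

14

First count ground terms of depth ≤ 0.
Write N_k for the number of ground terms of depth ≤ k. A term of depth ≤ k is either a constant or a function symbol applied to arguments of depth ≤ k−1, so N_k = 2 + N_{k-1}^2.
N_0 = 2
Explicitly: e, c.
So |H| = 2.
For each predicate symbol, the number of ground atoms is |H| raised to its arity; summing:
  P: 2^2 = 4;  Q: 2;  S: 2^3 = 8
Total ground atoms: 4 + 2 + 8 = 14.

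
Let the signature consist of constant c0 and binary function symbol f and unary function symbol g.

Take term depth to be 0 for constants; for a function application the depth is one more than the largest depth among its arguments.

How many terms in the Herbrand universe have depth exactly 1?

2

Count level by level. With function symbols f/2, g/1, the terms of depth ≤ k are the 1 constant together with each function applied to depth-≤(k−1) tuples, so N_k = 1 + N_{k-1}^2 + N_{k-1}.
N_0 = 1
N_1 = 1 + 1^2 + 1 = 3
Terms of depth exactly 1: N_1 − N_0 = 3 − 1 = 2.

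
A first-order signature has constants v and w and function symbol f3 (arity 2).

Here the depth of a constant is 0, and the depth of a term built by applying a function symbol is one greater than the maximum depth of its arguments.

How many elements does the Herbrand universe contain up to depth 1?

Write N_k for the number of ground terms of depth ≤ k. A term of depth ≤ k is either a constant or a function symbol applied to arguments of depth ≤ k−1, so N_k = 2 + N_{k-1}^2.
N_0 = 2
N_1 = 2 + 2^2 = 6

6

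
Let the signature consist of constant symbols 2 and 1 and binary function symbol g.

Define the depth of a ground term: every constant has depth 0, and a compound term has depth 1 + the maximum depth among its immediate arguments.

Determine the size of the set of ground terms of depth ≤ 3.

Let N_k count ground terms of depth at most k. Each non-constant term of depth ≤ k is some function symbol applied to depth-≤(k−1) arguments, giving N_k = 2 + N_{k-1}^2.
N_0 = 2
N_1 = 2 + 2^2 = 6
N_2 = 2 + 6^2 = 38
N_3 = 2 + 38^2 = 1446

1446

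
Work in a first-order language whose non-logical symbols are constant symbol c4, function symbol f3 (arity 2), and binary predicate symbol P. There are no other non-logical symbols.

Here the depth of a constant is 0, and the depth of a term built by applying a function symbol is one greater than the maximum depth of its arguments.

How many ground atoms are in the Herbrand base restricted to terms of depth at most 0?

1

First count ground terms of depth ≤ 0.
Let N_k count ground terms of depth at most k. Each non-constant term of depth ≤ k is some function symbol applied to depth-≤(k−1) arguments, giving N_k = 1 + N_{k-1}^2.
N_0 = 1
So |H| = 1.
Each predicate of arity r yields |H|^r ground atoms (one per choice of an r-tuple from H):
  P: 1^2 = 1
Total ground atoms: 1.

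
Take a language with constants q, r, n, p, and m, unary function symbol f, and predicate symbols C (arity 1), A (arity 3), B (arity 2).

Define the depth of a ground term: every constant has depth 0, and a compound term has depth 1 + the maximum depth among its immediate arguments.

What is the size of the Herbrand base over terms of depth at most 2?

3615

First count ground terms of depth ≤ 2.
Let N_k = |{terms of depth ≤ k}|. Then N_0 = 5 and N_k = 5 + N_{k-1} for k ≥ 1 (one summand per function symbol, arity giving the exponent).
N_0 = 5
N_1 = 5 + 5 = 10
N_2 = 5 + 10 = 15
So |H| = 15.
Each predicate of arity r yields |H|^r ground atoms (one per choice of an r-tuple from H):
  C: 15;  A: 15^3 = 3375;  B: 15^2 = 225
Total ground atoms: 15 + 3375 + 225 = 3615.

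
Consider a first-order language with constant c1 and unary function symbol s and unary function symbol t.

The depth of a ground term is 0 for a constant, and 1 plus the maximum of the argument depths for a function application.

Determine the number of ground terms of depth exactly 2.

Let N_k = |{terms of depth ≤ k}|. Then N_0 = 1 and N_k = 1 + N_{k-1} + N_{k-1} for k ≥ 1 (one summand per function symbol, arity giving the exponent).
N_0 = 1
N_1 = 1 + 1 + 1 = 3
N_2 = 1 + 3 + 3 = 7
Terms of depth exactly 2: N_2 − N_1 = 7 − 3 = 4.

4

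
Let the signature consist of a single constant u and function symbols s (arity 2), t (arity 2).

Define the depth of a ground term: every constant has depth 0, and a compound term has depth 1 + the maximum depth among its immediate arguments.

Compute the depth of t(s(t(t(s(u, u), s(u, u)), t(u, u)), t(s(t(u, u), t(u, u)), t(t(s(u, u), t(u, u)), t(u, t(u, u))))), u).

6

depth(s(u, u)) = 1 + max(0, 0) = 1
depth(t(s(u, u), s(u, u))) = 1 + max(1, 1) = 2
depth(t(u, u)) = 1 + max(0, 0) = 1
depth(t(t(s(u, u), s(u, u)), t(u, u))) = 1 + max(2, 1) = 3
depth(s(t(u, u), t(u, u))) = 1 + max(1, 1) = 2
depth(t(s(u, u), t(u, u))) = 1 + max(1, 1) = 2
depth(t(u, t(u, u))) = 1 + max(0, 1) = 2
depth(t(t(s(u, u), t(u, u)), t(u, t(u, u)))) = 1 + max(2, 2) = 3
depth(t(s(t(u, u), t(u, u)), t(t(s(u, u), t(u, u)), t(u, t(u, u))))) = 1 + max(2, 3) = 4
depth(s(t(t(s(u, u), s(u, u)), t(u, u)), t(s(t(u, u), t(u, u)), t(t(s(u, u), t(u, u)), t(u, t(u, u)))))) = 1 + max(3, 4) = 5
depth(t(s(t(t(s(u, u), s(u, u)), t(u, u)), t(s(t(u, u), t(u, u)), t(t(s(u, u), t(u, u)), t(u, t(u, u))))), u)) = 1 + max(5, 0) = 6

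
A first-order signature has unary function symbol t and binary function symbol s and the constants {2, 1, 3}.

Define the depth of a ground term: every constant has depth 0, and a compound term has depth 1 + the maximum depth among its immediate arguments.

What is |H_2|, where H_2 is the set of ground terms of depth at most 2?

243

Let N_k count ground terms of depth at most k. Each non-constant term of depth ≤ k is some function symbol applied to depth-≤(k−1) arguments, giving N_k = 3 + N_{k-1} + N_{k-1}^2.
N_0 = 3
N_1 = 3 + 3 + 3^2 = 15
N_2 = 3 + 15 + 15^2 = 243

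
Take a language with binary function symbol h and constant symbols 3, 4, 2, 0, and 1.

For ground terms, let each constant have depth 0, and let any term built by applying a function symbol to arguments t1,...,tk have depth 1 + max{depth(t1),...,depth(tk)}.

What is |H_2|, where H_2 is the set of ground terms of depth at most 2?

Write N_k for the number of ground terms of depth ≤ k. A term of depth ≤ k is either a constant or a function symbol applied to arguments of depth ≤ k−1, so N_k = 5 + N_{k-1}^2.
N_0 = 5
N_1 = 5 + 5^2 = 30
N_2 = 5 + 30^2 = 905

905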